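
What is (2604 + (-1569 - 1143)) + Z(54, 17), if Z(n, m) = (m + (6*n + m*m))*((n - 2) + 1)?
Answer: 33282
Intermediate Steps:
Z(n, m) = (-1 + n)*(m + m**2 + 6*n) (Z(n, m) = (m + (6*n + m**2))*((-2 + n) + 1) = (m + (m**2 + 6*n))*(-1 + n) = (m + m**2 + 6*n)*(-1 + n) = (-1 + n)*(m + m**2 + 6*n))
(2604 + (-1569 - 1143)) + Z(54, 17) = (2604 + (-1569 - 1143)) + (-1*17 - 1*17**2 - 6*54 + 6*54**2 + 17*54 + 54*17**2) = (2604 - 2712) + (-17 - 1*289 - 324 + 6*2916 + 918 + 54*289) = -108 + (-17 - 289 - 324 + 17496 + 918 + 15606) = -108 + 33390 = 33282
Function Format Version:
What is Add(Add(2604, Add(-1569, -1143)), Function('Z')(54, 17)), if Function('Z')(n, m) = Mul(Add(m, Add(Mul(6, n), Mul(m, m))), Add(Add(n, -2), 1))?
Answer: 33282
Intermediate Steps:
Function('Z')(n, m) = Mul(Add(-1, n), Add(m, Pow(m, 2), Mul(6, n))) (Function('Z')(n, m) = Mul(Add(m, Add(Mul(6, n), Pow(m, 2))), Add(Add(-2, n), 1)) = Mul(Add(m, Add(Pow(m, 2), Mul(6, n))), Add(-1, n)) = Mul(Add(m, Pow(m, 2), Mul(6, n)), Add(-1, n)) = Mul(Add(-1, n), Add(m, Pow(m, 2), Mul(6, n))))
Add(Add(2604, Add(-1569, -1143)), Function('Z')(54, 17)) = Add(Add(2604, Add(-1569, -1143)), Add(Mul(-1, 17), Mul(-1, Pow(17, 2)), Mul(-6, 54), Mul(6, Pow(54, 2)), Mul(17, 54), Mul(54, Pow(17, 2)))) = Add(Add(2604, -2712), Add(-17, Mul(-1, 289), -324, Mul(6, 2916), 918, Mul(54, 289))) = Add(-108, Add(-17, -289, -324, 17496, 918, 15606)) = Add(-108, 33390) = 33282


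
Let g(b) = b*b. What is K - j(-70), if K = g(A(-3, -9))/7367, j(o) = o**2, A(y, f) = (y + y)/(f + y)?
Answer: -144393199/29468 ≈ -4900.0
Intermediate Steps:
A(y, f) = 2*y/(f + y) (A(y, f) = (2*y)/(f + y) = 2*y/(f + y))
g(b) = b**2
K = 1/29468 (K = (2*(-3)/(-9 - 3))**2/7367 = (2*(-3)/(-12))**2*(1/7367) = (2*(-3)*(-1/12))**2*(1/7367) = (1/2)**2*(1/7367) = (1/4)*(1/7367) = 1/29468 ≈ 3.3935e-5)
K - j(-70) = 1/29468 - 1*(-70)**2 = 1/29468 - 1*4900 = 1/29468 - 4900 = -144393199/29468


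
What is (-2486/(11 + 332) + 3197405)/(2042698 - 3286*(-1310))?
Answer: 121856381/241904866 ≈ 0.50374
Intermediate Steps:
(-2486/(11 + 332) + 3197405)/(2042698 - 3286*(-1310)) = (-2486/343 + 3197405)/(2042698 + 4304660) = ((1/343)*(-2486) + 3197405)/6347358 = (-2486/343 + 3197405)*(1/6347358) = (1096707429/343)*(1/6347358) = 121856381/241904866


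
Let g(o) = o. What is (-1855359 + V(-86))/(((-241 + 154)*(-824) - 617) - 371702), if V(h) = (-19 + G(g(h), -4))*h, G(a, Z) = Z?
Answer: 1853381/300631 ≈ 6.1650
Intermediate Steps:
V(h) = -23*h (V(h) = (-19 - 4)*h = -23*h)
(-1855359 + V(-86))/(((-241 + 154)*(-824) - 617) - 371702) = (-1855359 - 23*(-86))/(((-241 + 154)*(-824) - 617) - 371702) = (-1855359 + 1978)/((-87*(-824) - 617) - 371702) = -1853381/((71688 - 617) - 371702) = -1853381/(71071 - 371702) = -1853381/(-300631) = -1853381*(-1/300631) = 1853381/300631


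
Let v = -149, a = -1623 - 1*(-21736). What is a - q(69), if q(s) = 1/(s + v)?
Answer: 1609041/80 ≈ 20113.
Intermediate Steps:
a = 20113 (a = -1623 + 21736 = 20113)
q(s) = 1/(-149 + s) (q(s) = 1/(s - 149) = 1/(-149 + s))
a - q(69) = 20113 - 1/(-149 + 69) = 20113 - 1/(-80) = 20113 - 1*(-1/80) = 20113 + 1/80 = 1609041/80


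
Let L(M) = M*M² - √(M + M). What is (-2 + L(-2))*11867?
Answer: -118670 - 23734*I ≈ -1.1867e+5 - 23734.0*I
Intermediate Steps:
L(M) = M³ - √2*√M (L(M) = M³ - √(2*M) = M³ - √2*√M)
(-2 + L(-2))*11867 = (-2 + ((-2)³ - √2*√(-2)))*11867 = (-2 + (-8 - √2*I*√2))*11867 = (-2 + (-8 - 2*I))*11867 = (-10 - 2*I)*11867 = -118670 - 23734*I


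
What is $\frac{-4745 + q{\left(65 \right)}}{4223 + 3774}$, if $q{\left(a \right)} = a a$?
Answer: $- \frac{520}{7997} \approx -0.065024$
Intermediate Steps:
$q{\left(a \right)} = a^{2}$
$\frac{-4745 + q{\left(65 \right)}}{4223 + 3774} = \frac{-4745 + 65^{2}}{4223 + 3774} = \frac{-4745 + 4225}{7997} = \left(-520\right) \frac{1}{7997} = - \frac{520}{7997}$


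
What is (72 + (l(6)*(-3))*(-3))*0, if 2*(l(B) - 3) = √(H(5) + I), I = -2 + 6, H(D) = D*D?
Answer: 0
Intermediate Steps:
H(D) = D²
I = 4
l(B) = 3 + √29/2 (l(B) = 3 + √(5² + 4)/2 = 3 + √(25 + 4)/2 = 3 + √29/2)
(72 + (l(6)*(-3))*(-3))*0 = (72 + ((3 + √29/2)*(-3))*(-3))*0 = (72 + (-9 - 3*√29/2)*(-3))*0 = (72 + (27 + 9*√29/2))*0 = (99 + 9*√29/2)*0 = 0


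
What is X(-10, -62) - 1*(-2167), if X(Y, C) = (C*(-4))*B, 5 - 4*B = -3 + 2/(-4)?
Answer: 2694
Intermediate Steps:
B = 17/8 (B = 5/4 - (-3 + 2/(-4))/4 = 5/4 - (-3 - ¼*2)/4 = 5/4 - (-3 - ½)/4 = 5/4 - ¼*(-7/2) = 5/4 + 7/8 = 17/8 ≈ 2.1250)
X(Y, C) = -17*C/2 (X(Y, C) = (C*(-4))*(17/8) = -4*C*(17/8) = -17*C/2)
X(-10, -62) - 1*(-2167) = -17/2*(-62) - 1*(-2167) = 527 + 2167 = 2694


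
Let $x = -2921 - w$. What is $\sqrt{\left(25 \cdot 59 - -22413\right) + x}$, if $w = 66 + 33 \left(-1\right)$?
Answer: $3 \sqrt{2326} \approx 144.69$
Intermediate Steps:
$w = 33$ ($w = 66 - 33 = 33$)
$x = -2954$ ($x = -2921 - 33 = -2954$)
$\sqrt{\left(25 \cdot 59 - -22413\right) + x} = \sqrt{\left(25 \cdot 59 - -22413\right) - 2954} = \sqrt{\left(1475 + 22413\right) - 2954} = \sqrt{23888 - 2954} = \sqrt{20934} = 3 \sqrt{2326}$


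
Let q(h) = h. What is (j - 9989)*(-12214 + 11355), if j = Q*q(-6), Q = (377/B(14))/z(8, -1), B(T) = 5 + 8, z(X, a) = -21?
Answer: 60014035/7 ≈ 8.5734e+6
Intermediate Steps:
B(T) = 13
Q = -29/21 (Q = (377/13)/(-21) = (377*(1/13))*(-1/21) = 29*(-1/21) = -29/21 ≈ -1.3810)
j = 58/7 (j = -29/21*(-6) = 58/7 ≈ 8.2857)
(j - 9989)*(-12214 + 11355) = (58/7 - 9989)*(-12214 + 11355) = -69865/7*(-859) = 60014035/7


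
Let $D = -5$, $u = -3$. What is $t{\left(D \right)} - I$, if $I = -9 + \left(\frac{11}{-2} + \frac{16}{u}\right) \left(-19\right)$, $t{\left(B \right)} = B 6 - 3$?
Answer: $- \frac{1379}{6} \approx -229.83$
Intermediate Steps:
$t{\left(B \right)} = -3 + 6 B$ ($t{\left(B \right)} = 6 B - 3 = -3 + 6 B$)
$I = \frac{1181}{6}$ ($I = -9 + \left(\frac{11}{-2} + \frac{16}{-3}\right) \left(-19\right) = -9 + \left(11 \left(- \frac{1}{2}\right) + 16 \left(- \frac{1}{3}\right)\right) \left(-19\right) = -9 + \left(- \frac{11}{2} - \frac{16}{3}\right) \left(-19\right) = -9 - - \frac{1235}{6} = -9 + \frac{1235}{6} = \frac{1181}{6} \approx 196.83$)
$t{\left(D \right)} - I = \left(-3 + 6 \left(-5\right)\right) - \frac{1181}{6} = \left(-3 - 30\right) - \frac{1181}{6} = -33 - \frac{1181}{6} = - \frac{1379}{6}$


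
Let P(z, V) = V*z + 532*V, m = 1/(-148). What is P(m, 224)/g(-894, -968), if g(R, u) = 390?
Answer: 146972/481 ≈ 305.56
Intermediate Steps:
m = -1/148 ≈ -0.0067568
P(z, V) = 532*V + V*z
P(m, 224)/g(-894, -968) = (224*(532 - 1/148))/390 = (224*(78735/148))*(1/390) = (4409160/37)*(1/390) = 146972/481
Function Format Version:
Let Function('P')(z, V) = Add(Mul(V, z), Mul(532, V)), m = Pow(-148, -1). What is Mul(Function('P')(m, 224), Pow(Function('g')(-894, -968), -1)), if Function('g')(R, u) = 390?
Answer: Rational(146972, 481) ≈ 305.56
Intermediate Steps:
m = Rational(-1, 148) ≈ -0.0067568
Function('P')(z, V) = Add(Mul(532, V), Mul(V, z))
Mul(Function('P')(m, 224), Pow(Function('g')(-894, -968), -1)) = Mul(Mul(224, Add(532, Rational(-1, 148))), Pow(390, -1)) = Mul(Mul(224, Rational(78735, 148)), Rational(1, 390)) = Mul(Rational(4409160, 37), Rational(1, 390)) = Rational(146972, 481)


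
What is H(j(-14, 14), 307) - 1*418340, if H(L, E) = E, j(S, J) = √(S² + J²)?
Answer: -418033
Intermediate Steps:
j(S, J) = √(J² + S²)
H(j(-14, 14), 307) - 1*418340 = 307 - 1*418340 = 307 - 418340 = -418033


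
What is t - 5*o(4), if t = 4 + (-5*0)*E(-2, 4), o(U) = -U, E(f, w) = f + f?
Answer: 24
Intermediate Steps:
E(f, w) = 2*f
t = 4 (t = 4 + (-5*0)*(2*(-2)) = 4 + 0*(-4) = 4 + 0 = 4)
t - 5*o(4) = 4 - (-5)*4 = 4 - 5*(-4) = 4 + 20 = 24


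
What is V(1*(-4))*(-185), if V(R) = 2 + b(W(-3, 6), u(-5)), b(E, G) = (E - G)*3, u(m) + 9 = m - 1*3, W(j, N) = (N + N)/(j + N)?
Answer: -12025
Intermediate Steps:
W(j, N) = 2*N/(N + j) (W(j, N) = (2*N)/(N + j) = 2*N/(N + j))
u(m) = -12 + m (u(m) = -9 + (m - 1*3) = -9 + (m - 3) = -9 + (-3 + m) = -12 + m)
b(E, G) = -3*G + 3*E
V(R) = 65 (V(R) = 2 + (-3*(-12 - 5) + 3*(2*6/(6 - 3))) = 2 + (-3*(-17) + 3*(2*6/3)) = 2 + (51 + 3*(2*6*(1/3))) = 2 + (51 + 3*4) = 2 + (51 + 12) = 2 + 63 = 65)
V(1*(-4))*(-185) = 65*(-185) = -12025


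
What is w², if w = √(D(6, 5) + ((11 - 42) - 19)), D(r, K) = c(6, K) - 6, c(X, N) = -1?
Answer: -57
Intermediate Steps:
D(r, K) = -7 (D(r, K) = -1 - 6 = -7)
w = I*√57 (w = √(-7 + ((11 - 42) - 19)) = √(-7 + (-31 - 19)) = √(-7 - 50) = √(-57) = I*√57 ≈ 7.5498*I)
w² = (I*√57)² = -57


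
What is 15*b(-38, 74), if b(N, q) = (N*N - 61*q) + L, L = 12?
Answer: -45870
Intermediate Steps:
b(N, q) = 12 + N² - 61*q (b(N, q) = (N*N - 61*q) + 12 = (N² - 61*q) + 12 = 12 + N² - 61*q)
15*b(-38, 74) = 15*(12 + (-38)² - 61*74) = 15*(12 + 1444 - 4514) = 15*(-3058) = -45870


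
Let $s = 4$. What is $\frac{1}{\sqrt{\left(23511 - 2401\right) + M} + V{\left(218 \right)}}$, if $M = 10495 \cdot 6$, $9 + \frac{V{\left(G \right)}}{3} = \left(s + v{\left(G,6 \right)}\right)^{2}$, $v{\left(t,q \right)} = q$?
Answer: $- \frac{273}{9551} + \frac{4 \sqrt{5255}}{9551} \approx 0.0017763$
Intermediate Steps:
$V{\left(G \right)} = 273$ ($V{\left(G \right)} = -27 + 3 \left(4 + 6\right)^{2} = -27 + 3 \cdot 10^{2} = -27 + 3 \cdot 100 = -27 + 300 = 273$)
$M = 62970$
$\frac{1}{\sqrt{\left(23511 - 2401\right) + M} + V{\left(218 \right)}} = \frac{1}{\sqrt{\left(23511 - 2401\right) + 62970} + 273} = \frac{1}{\sqrt{21110 + 62970} + 273} = \frac{1}{\sqrt{84080} + 273} = \frac{1}{4 \sqrt{5255} + 273} = \frac{1}{273 + 4 \sqrt{5255}}$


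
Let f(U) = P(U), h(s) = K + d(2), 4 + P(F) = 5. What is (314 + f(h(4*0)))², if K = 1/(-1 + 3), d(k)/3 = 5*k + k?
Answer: 99225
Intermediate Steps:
P(F) = 1 (P(F) = -4 + 5 = 1)
d(k) = 18*k (d(k) = 3*(5*k + k) = 3*(6*k) = 18*k)
K = ½ (K = 1/2 = ½ ≈ 0.50000)
h(s) = 73/2 (h(s) = ½ + 18*2 = ½ + 36 = 73/2)
f(U) = 1
(314 + f(h(4*0)))² = (314 + 1)² = 315² = 99225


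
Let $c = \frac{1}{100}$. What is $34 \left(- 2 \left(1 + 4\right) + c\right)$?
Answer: $- \frac{16983}{50} \approx -339.66$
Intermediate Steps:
$c = \frac{1}{100} \approx 0.01$
$34 \left(- 2 \left(1 + 4\right) + c\right) = 34 \left(- 2 \left(1 + 4\right) + \frac{1}{100}\right) = 34 \left(\left(-2\right) 5 + \frac{1}{100}\right) = 34 \left(-10 + \frac{1}{100}\right) = 34 \left(- \frac{999}{100}\right) = - \frac{16983}{50}$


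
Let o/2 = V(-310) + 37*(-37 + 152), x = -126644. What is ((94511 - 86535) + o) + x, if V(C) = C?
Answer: -110778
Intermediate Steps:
o = 7890 (o = 2*(-310 + 37*(-37 + 152)) = 2*(-310 + 37*115) = 2*(-310 + 4255) = 2*3945 = 7890)
((94511 - 86535) + o) + x = ((94511 - 86535) + 7890) - 126644 = (7976 + 7890) - 126644 = 15866 - 126644 = -110778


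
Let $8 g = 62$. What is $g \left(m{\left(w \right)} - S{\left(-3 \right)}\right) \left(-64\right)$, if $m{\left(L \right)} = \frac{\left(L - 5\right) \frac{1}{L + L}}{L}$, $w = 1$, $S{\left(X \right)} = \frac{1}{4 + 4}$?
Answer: $1054$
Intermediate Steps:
$g = \frac{31}{4}$ ($g = \frac{1}{8} \cdot 62 = \frac{31}{4} \approx 7.75$)
$S{\left(X \right)} = \frac{1}{8}$
$m{\left(L \right)} = \frac{-5 + L}{2 L^{2}}$ ($m{\left(L \right)} = \frac{\left(-5 + L\right) \frac{1}{2 L}}{L} = \frac{\frac{1}{2} \frac{1}{L} \left(-5 + L\right)}{L} = \frac{-5 + L}{2 L^{2}}$)
$g \left(m{\left(w \right)} - S{\left(-3 \right)}\right) \left(-64\right) = \frac{31 \left(\frac{-5 + 1}{2 \cdot 1} - \frac{1}{8}\right)}{4} \left(-64\right) = \frac{31 \left(\frac{1}{2} \cdot 1 \left(-4\right) - \frac{1}{8}\right)}{4} \left(-64\right) = \frac{31 \left(-2 - \frac{1}{8}\right)}{4} \left(-64\right) = \frac{31}{4} \left(- \frac{17}{8}\right) \left(-64\right) = \left(- \frac{527}{32}\right) \left(-64\right) = 1054$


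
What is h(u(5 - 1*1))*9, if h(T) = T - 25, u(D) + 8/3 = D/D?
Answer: -240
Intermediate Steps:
u(D) = -5/3 (u(D) = -8/3 + D/D = -8/3 + 1 = -5/3)
h(T) = -25 + T
h(u(5 - 1*1))*9 = (-25 - 5/3)*9 = -80/3*9 = -240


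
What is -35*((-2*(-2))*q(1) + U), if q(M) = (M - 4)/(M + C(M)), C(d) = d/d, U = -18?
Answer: 840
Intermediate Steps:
C(d) = 1
q(M) = (-4 + M)/(1 + M) (q(M) = (M - 4)/(M + 1) = (-4 + M)/(1 + M))
-35*((-2*(-2))*q(1) + U) = -35*((-2*(-2))*((-4 + 1)/(1 + 1)) - 18) = -35*(4*(-3/2) - 18) = -35*(-6 - 18) = -35*(-24) = 840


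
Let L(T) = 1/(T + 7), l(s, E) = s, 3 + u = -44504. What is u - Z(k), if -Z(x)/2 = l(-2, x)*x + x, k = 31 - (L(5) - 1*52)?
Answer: -268037/6 ≈ -44673.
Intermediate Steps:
u = -44507 (u = -3 - 44504 = -44507)
L(T) = 1/(7 + T)
k = 995/12 (k = 31 - (1/(7 + 5) - 1*52) = 31 - (1/12 - 52) = 31 - 1*(-623/12) = 31 + 623/12 = 995/12 ≈ 82.917)
Z(x) = 2*x (Z(x) = -2*(-2*x + x) = -(-2)*x = 2*x)
u - Z(k) = -44507 - 2*995/12 = -44507 - 1*995/6 = -44507 - 995/6 = -268037/6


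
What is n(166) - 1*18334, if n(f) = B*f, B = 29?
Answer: -13520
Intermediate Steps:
n(f) = 29*f
n(166) - 1*18334 = 29*166 - 1*18334 = 4814 - 18334 = -13520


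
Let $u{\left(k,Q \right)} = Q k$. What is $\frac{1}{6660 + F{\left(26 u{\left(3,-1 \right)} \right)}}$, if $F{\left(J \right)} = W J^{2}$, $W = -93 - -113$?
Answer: $\frac{1}{128340} \approx 7.7918 \cdot 10^{-6}$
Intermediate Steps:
$W = 20$ ($W = -93 + 113 = 20$)
$F{\left(J \right)} = 20 J^{2}$
$\frac{1}{6660 + F{\left(26 u{\left(3,-1 \right)} \right)}} = \frac{1}{6660 + 20 \left(26 \left(\left(-1\right) 3\right)\right)^{2}} = \frac{1}{6660 + 20 \left(26 \left(-3\right)\right)^{2}} = \frac{1}{6660 + 20 \left(-78\right)^{2}} = \frac{1}{6660 + 20 \cdot 6084} = \frac{1}{6660 + 121680} = \frac{1}{128340}$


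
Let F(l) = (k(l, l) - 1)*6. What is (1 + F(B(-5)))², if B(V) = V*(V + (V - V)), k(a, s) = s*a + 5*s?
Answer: 20205025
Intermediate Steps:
k(a, s) = 5*s + a*s (k(a, s) = a*s + 5*s = 5*s + a*s)
B(V) = V² (B(V) = V*(V + 0) = V*V = V²)
F(l) = -6 + 6*l*(5 + l) (F(l) = (l*(5 + l) - 1)*6 = (-1 + l*(5 + l))*6 = -6 + 6*l*(5 + l))
(1 + F(B(-5)))² = (1 + (-6 + 6*(-5)²*(5 + (-5)²)))² = (1 + (-6 + 6*25*(5 + 25)))² = (1 + (-6 + 6*25*30))² = (1 + (-6 + 4500))² = (1 + 4494)² = 4495² = 20205025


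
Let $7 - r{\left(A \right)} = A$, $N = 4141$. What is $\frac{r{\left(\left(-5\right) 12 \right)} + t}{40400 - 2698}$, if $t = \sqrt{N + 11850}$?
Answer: $\frac{67}{37702} + \frac{\sqrt{15991}}{37702} \approx 0.0051312$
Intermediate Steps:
$r{\left(A \right)} = 7 - A$
$t = \sqrt{15991}$ ($t = \sqrt{4141 + 11850} = \sqrt{15991} \approx 126.46$)
$\frac{r{\left(\left(-5\right) 12 \right)} + t}{40400 - 2698} = \frac{\left(7 - \left(-5\right) 12\right) + \sqrt{15991}}{40400 - 2698} = \frac{\left(7 - -60\right) + \sqrt{15991}}{37702} = \left(\left(7 + 60\right) + \sqrt{15991}\right) \frac{1}{37702} = \left(67 + \sqrt{15991}\right) \frac{1}{37702} = \frac{67}{37702} + \frac{\sqrt{15991}}{37702}$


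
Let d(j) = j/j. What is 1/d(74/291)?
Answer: 1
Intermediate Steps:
d(j) = 1
1/d(74/291) = 1/1 = 1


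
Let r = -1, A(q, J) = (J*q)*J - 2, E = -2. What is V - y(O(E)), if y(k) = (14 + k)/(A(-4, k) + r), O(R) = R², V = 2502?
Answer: 167652/67 ≈ 2502.3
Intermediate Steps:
A(q, J) = -2 + q*J² (A(q, J) = q*J² - 2 = -2 + q*J²)
y(k) = (14 + k)/(-3 - 4*k²) (y(k) = (14 + k)/((-2 - 4*k²) - 1) = (14 + k)/(-3 - 4*k²))
V - y(O(E)) = 2502 - (-14 - 1*(-2)²)/(3 + 4*((-2)²)²) = 2502 - (-14 - 1*4)/(3 + 4*4²) = 2502 - (-14 - 4)/(3 + 4*16) = 2502 - (-18)/(3 + 64) = 2502 - (-18)/67 = 2502 - 1*(-18/67) = 2502 + 18/67 = 167652/67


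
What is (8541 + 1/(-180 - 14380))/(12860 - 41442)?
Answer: -124356959/416153920 ≈ -0.29882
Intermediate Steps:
(8541 + 1/(-180 - 14380))/(12860 - 41442) = (8541 + 1/(-14560))/(-28582) = (8541 - 1/14560)*(-1/28582) = (124356959/14560)*(-1/28582) = -124356959/416153920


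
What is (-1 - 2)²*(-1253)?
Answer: -11277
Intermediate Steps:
(-1 - 2)²*(-1253) = (-3)²*(-1253) = 9*(-1253) = -11277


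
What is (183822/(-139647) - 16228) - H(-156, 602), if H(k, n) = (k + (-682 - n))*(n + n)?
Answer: 79949335794/46549 ≈ 1.7175e+6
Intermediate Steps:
H(k, n) = 2*n*(-682 + k - n) (H(k, n) = (-682 + k - n)*(2*n) = 2*n*(-682 + k - n))
(183822/(-139647) - 16228) - H(-156, 602) = (183822/(-139647) - 16228) - 2*602*(-682 - 156 - 1*602) = (183822*(-1/139647) - 16228) - 2*602*(-682 - 156 - 602) = (-61274/46549 - 16228) - 2*602*(-1440) = -755458446/46549 - 1*(-1733760) = -755458446/46549 + 1733760 = 79949335794/46549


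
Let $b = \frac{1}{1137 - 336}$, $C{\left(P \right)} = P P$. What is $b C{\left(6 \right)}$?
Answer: $\frac{4}{89} \approx 0.044944$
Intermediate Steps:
$C{\left(P \right)} = P^{2}$
$b = \frac{1}{801} \approx 0.0012484$
$b C{\left(6 \right)} = \frac{6^{2}}{801} = \frac{1}{801} \cdot 36 = \frac{4}{89}$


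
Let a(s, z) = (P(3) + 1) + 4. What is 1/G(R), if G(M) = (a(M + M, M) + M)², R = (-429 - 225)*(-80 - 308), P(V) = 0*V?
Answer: 1/64392615049 ≈ 1.5530e-11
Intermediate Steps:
P(V) = 0
a(s, z) = 5 (a(s, z) = (0 + 1) + 4 = 1 + 4 = 5)
R = 253752 (R = -654*(-388) = 253752)
G(M) = (5 + M)²
1/G(R) = 1/((5 + 253752)²) = 1/(253757²) = 1/64392615049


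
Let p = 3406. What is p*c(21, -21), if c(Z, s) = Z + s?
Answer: 0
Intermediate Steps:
p*c(21, -21) = 3406*(21 - 21) = 3406*0 = 0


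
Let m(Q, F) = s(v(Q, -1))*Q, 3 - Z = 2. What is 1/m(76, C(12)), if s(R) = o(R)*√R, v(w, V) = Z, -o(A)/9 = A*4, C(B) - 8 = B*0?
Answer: -1/2736 ≈ -0.00036550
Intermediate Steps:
Z = 1 (Z = 3 - 1*2 = 3 - 2 = 1)
C(B) = 8 (C(B) = 8 + B*0 = 8 + 0 = 8)
o(A) = -36*A (o(A) = -9*A*4 = -36*A)
v(w, V) = 1
s(R) = -36*R^(3/2) (s(R) = (-36*R)*√R = -36*R^(3/2))
m(Q, F) = -36*Q (m(Q, F) = (-36*1^(3/2))*Q = (-36*1)*Q = -36*Q)
1/m(76, C(12)) = 1/(-36*76) = 1/(-2736) = -1/2736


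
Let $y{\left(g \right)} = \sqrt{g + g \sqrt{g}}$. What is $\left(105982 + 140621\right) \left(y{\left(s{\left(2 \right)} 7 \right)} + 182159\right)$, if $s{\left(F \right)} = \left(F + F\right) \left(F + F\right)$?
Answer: $44920955877 + 986412 \sqrt{7 + 28 \sqrt{7}} \approx 4.493 \cdot 10^{10}$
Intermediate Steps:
$s{\left(F \right)} = 4 F^{2}$ ($s{\left(F \right)} = 2 F 2 F = 4 F^{2}$)
$y{\left(g \right)} = \sqrt{g + g^{\frac{3}{2}}}$
$\left(105982 + 140621\right) \left(y{\left(s{\left(2 \right)} 7 \right)} + 182159\right) = \left(105982 + 140621\right) \left(\sqrt{4 \cdot 2^{2} \cdot 7 + \left(4 \cdot 2^{2} \cdot 7\right)^{\frac{3}{2}}} + 182159\right) = 246603 \left(\sqrt{4 \cdot 4 \cdot 7 + \left(4 \cdot 4 \cdot 7\right)^{\frac{3}{2}}} + 182159\right) = 246603 \left(\sqrt{16 \cdot 7 + \left(16 \cdot 7\right)^{\frac{3}{2}}} + 182159\right) = 246603 \left(\sqrt{112 + 112^{\frac{3}{2}}} + 182159\right) = 246603 \left(\sqrt{112 + 448 \sqrt{7}} + 182159\right) = 246603 \left(182159 + \sqrt{112 + 448 \sqrt{7}}\right) = 44920955877 + 246603 \sqrt{112 + 448 \sqrt{7}}$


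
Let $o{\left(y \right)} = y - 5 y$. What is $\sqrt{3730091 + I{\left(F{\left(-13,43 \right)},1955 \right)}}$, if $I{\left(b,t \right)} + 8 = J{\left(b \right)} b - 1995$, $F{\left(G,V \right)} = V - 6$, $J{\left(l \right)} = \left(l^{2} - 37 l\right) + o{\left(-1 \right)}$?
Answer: $2 \sqrt{932059} \approx 1930.9$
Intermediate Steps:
$o{\left(y \right)} = - 4 y$
$J{\left(l \right)} = 4 + l^{2} - 37 l$ ($J{\left(l \right)} = \left(l^{2} - 37 l\right) - -4 = \left(l^{2} - 37 l\right) + 4 = 4 + l^{2} - 37 l$)
$F{\left(G,V \right)} = -6 + V$
$I{\left(b,t \right)} = -2003 + b \left(4 + b^{2} - 37 b\right)$ ($I{\left(b,t \right)} = -8 + \left(\left(4 + b^{2} - 37 b\right) b - 1995\right) = -8 + \left(b \left(4 + b^{2} - 37 b\right) - 1995\right) = -8 + \left(-1995 + b \left(4 + b^{2} - 37 b\right)\right) = -2003 + b \left(4 + b^{2} - 37 b\right)$)
$\sqrt{3730091 + I{\left(F{\left(-13,43 \right)},1955 \right)}} = \sqrt{3730091 - \left(2003 - \left(-6 + 43\right) \left(4 + \left(-6 + 43\right)^{2} - 37 \left(-6 + 43\right)\right)\right)} = \sqrt{3730091 - \left(2003 - 37 \left(4 + 37^{2} - 1369\right)\right)} = \sqrt{3730091 - \left(2003 - 37 \left(4 + 1369 - 1369\right)\right)} = \sqrt{3730091 + \left(-2003 + 37 \cdot 4\right)} = \sqrt{3730091 + \left(-2003 + 148\right)} = \sqrt{3730091 - 1855} = \sqrt{3728236} = 2 \sqrt{932059}$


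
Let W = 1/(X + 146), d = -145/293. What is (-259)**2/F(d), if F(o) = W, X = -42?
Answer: 6976424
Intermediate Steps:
d = -145/293 (d = -145*1/293 = -145/293 ≈ -0.49488)
W = 1/104 (W = 1/(-42 + 146) = 1/104 ≈ 0.0096154)
F(o) = 1/104
(-259)**2/F(d) = (-259)**2/(1/104) = 67081*104 = 6976424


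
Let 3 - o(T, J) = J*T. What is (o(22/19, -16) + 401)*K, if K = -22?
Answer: -176616/19 ≈ -9295.6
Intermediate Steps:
o(T, J) = 3 - J*T
(o(22/19, -16) + 401)*K = ((3 - 1*(-16)*22/19) + 401)*(-22) = ((3 + 352/19) + 401)*(-22) = (409/19 + 401)*(-22) = (8028/19)*(-22) = -176616/19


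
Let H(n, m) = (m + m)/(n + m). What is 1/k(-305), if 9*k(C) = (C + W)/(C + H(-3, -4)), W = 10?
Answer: 19143/2065 ≈ 9.2702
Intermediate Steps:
H(n, m) = 2*m/(m + n) (H(n, m) = (2*m)/(m + n) = 2*m/(m + n))
k(C) = (10 + C)/(9*(8/7 + C)) (k(C) = ((C + 10)/(C + 2*(-4)/(-4 - 3)))/9 = ((10 + C)/(C + 2*(-4)/(-7)))/9 = ((10 + C)/(C + 2*(-4)*(-⅐)))/9 = ((10 + C)/(C + 8/7))/9 = ((10 + C)/(8/7 + C))/9 = (10 + C)/(9*(8/7 + C)))
1/k(-305) = 1/(7*(10 - 305)/(9*(8 + 7*(-305)))) = 1/((7/9)*(-295)/(8 - 2135)) = 1/((7/9)*(-295)/(-2127)) = 1/((7/9)*(-1/2127)*(-295)) = 1/(2065/19143) = 19143/2065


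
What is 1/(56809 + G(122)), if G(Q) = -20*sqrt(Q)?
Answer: 56809/3227213681 + 20*sqrt(122)/3227213681 ≈ 1.7672e-5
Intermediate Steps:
1/(56809 + G(122)) = 1/(56809 - 20*sqrt(122))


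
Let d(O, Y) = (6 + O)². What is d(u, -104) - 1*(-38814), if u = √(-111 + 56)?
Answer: 38795 + 12*I*√55 ≈ 38795.0 + 88.994*I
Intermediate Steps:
u = I*√55 (u = √(-55) = I*√55 ≈ 7.4162*I)
d(u, -104) - 1*(-38814) = (6 + I*√55)² - 1*(-38814) = (6 + I*√55)² + 38814 = 38814 + (6 + I*√55)²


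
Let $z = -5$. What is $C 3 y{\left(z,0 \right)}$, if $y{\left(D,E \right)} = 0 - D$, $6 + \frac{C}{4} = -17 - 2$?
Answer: $-1500$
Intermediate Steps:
$C = -100$ ($C = -24 + 4 \left(-17 - 2\right) = -24 + 4 \left(-19\right) = -24 - 76 = -100$)
$y{\left(D,E \right)} = - D$
$C 3 y{\left(z,0 \right)} = \left(-100\right) 3 \left(\left(-1\right) \left(-5\right)\right) = \left(-300\right) 5 = -1500$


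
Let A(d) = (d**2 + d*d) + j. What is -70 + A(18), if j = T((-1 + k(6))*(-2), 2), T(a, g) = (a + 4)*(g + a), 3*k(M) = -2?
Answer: 5554/9 ≈ 617.11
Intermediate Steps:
k(M) = -2/3 (k(M) = (1/3)*(-2) = -2/3)
T(a, g) = (4 + a)*(a + g)
j = 352/9 (j = ((-1 - 2/3)*(-2))**2 + 4*((-1 - 2/3)*(-2)) + 4*2 + ((-1 - 2/3)*(-2))*2 = (-5/3*(-2))**2 + 4*(-5/3*(-2)) + 8 - 5/3*(-2)*2 = (10/3)**2 + 4*(10/3) + 8 + (10/3)*2 = 100/9 + 40/3 + 8 + 20/3 = 352/9 ≈ 39.111)
A(d) = 352/9 + 2*d**2 (A(d) = (d**2 + d*d) + 352/9 = (d**2 + d**2) + 352/9 = 2*d**2 + 352/9 = 352/9 + 2*d**2)
-70 + A(18) = -70 + (352/9 + 2*18**2) = -70 + (352/9 + 2*324) = -70 + (352/9 + 648) = -70 + 6184/9 = 5554/9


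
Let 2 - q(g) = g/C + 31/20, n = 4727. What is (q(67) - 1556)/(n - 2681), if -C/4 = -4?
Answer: -41593/54560 ≈ -0.76233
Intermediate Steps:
C = 16 (C = -4*(-4) = 16)
q(g) = 9/20 - g/16 (q(g) = 2 - (g/16 + 31/20) = 2 - (31/20 + g/16) = 2 + (-31/20 - g/16) = 9/20 - g/16)
(q(67) - 1556)/(n - 2681) = ((9/20 - 1/16*67) - 1556)/(4727 - 2681) = ((9/20 - 67/16) - 1556)/2046 = (-299/80 - 1556)*(1/2046) = -124779/80*1/2046 = -41593/54560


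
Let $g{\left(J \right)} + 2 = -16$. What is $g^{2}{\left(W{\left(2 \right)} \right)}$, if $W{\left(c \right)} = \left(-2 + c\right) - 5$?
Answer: $324$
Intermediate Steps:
$W{\left(c \right)} = -7 + c$
$g{\left(J \right)} = -18$ ($g{\left(J \right)} = -2 - 16 = -18$)
$g^{2}{\left(W{\left(2 \right)} \right)} = \left(-18\right)^{2} = 324$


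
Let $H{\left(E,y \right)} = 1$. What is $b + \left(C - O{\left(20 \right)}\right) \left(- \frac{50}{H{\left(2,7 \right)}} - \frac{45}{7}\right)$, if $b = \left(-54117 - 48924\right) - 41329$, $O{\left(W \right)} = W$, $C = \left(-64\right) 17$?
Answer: $- \frac{572930}{7} \approx -81847.0$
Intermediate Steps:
$C = -1088$
$b = -144370$ ($b = -103041 - 41329 = -144370$)
$b + \left(C - O{\left(20 \right)}\right) \left(- \frac{50}{H{\left(2,7 \right)}} - \frac{45}{7}\right) = -144370 + \left(-1088 - 20\right) \left(- \frac{50}{1} - \frac{45}{7}\right) = -144370 + \left(-1088 - 20\right) \left(\left(-50\right) 1 - \frac{45}{7}\right) = -144370 - 1108 \left(-50 - \frac{45}{7}\right) = -144370 - - \frac{437660}{7} = -144370 + \frac{437660}{7} = - \frac{572930}{7}$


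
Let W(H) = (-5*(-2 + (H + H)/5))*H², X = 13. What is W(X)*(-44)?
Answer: 118976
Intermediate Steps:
W(H) = H²*(10 - 2*H) (W(H) = (-5*(-2 + (2*H)*(⅕)))*H² = (-5*(-2 + 2*H/5))*H² = (10 - 2*H)*H² = H²*(10 - 2*H))
W(X)*(-44) = (2*13²*(5 - 1*13))*(-44) = (2*169*(5 - 13))*(-44) = (2*169*(-8))*(-44) = -2704*(-44) = 118976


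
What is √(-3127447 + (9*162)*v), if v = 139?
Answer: I*√2924785 ≈ 1710.2*I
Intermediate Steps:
√(-3127447 + (9*162)*v) = √(-3127447 + (9*162)*139) = √(-3127447 + 1458*139) = √(-3127447 + 202662) = √(-2924785) = I*√2924785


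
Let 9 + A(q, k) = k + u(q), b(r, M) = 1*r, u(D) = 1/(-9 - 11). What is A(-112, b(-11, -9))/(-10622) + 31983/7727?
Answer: 6797567047/1641523880 ≈ 4.1410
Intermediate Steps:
u(D) = -1/20 (u(D) = 1/(-20) = -1/20)
b(r, M) = r
A(q, k) = -181/20 + k (A(q, k) = -9 + (k - 1/20) = -9 + (-1/20 + k) = -181/20 + k)
A(-112, b(-11, -9))/(-10622) + 31983/7727 = (-181/20 - 11)/(-10622) + 31983/7727 = -401/20*(-1/10622) + 31983*(1/7727) = 401/212440 + 31983/7727 = 6797567047/1641523880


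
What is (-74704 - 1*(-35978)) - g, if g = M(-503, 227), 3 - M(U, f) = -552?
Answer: -39281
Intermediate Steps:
M(U, f) = 555 (M(U, f) = 3 - 1*(-552) = 3 + 552 = 555)
g = 555
(-74704 - 1*(-35978)) - g = (-74704 - 1*(-35978)) - 1*555 = (-74704 + 35978) - 555 = -38726 - 555 = -39281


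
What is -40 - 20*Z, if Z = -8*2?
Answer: 280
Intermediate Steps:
Z = -16
-40 - 20*Z = -40 - 20*(-16) = -40 + 320 = 280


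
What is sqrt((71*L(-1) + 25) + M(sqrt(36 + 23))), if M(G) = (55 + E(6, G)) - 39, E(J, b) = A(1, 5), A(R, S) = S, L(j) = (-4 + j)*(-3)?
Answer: sqrt(1111) ≈ 33.332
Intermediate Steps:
L(j) = 12 - 3*j
E(J, b) = 5
M(G) = 21 (M(G) = (55 + 5) - 39 = 60 - 39 = 21)
sqrt((71*L(-1) + 25) + M(sqrt(36 + 23))) = sqrt((71*(12 - 3*(-1)) + 25) + 21) = sqrt((71*(12 + 3) + 25) + 21) = sqrt((71*15 + 25) + 21) = sqrt((1065 + 25) + 21) = sqrt(1090 + 21) = sqrt(1111)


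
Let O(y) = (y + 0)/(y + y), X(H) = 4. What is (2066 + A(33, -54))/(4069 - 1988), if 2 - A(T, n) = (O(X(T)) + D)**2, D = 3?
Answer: 8223/8324 ≈ 0.98787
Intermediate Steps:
O(y) = 1/2 (O(y) = y/((2*y)) = y*(1/(2*y)) = 1/2)
A(T, n) = -41/4 (A(T, n) = 2 - (1/2 + 3)**2 = 2 - (7/2)**2 = 2 - 1*49/4 = 2 - 49/4 = -41/4)
(2066 + A(33, -54))/(4069 - 1988) = (2066 - 41/4)/(4069 - 1988) = (8223/4)/2081 = (8223/4)*(1/2081) = 8223/8324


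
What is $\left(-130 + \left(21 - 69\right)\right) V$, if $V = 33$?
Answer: $-5874$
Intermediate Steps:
$\left(-130 + \left(21 - 69\right)\right) V = \left(-130 + \left(21 - 69\right)\right) 33 = \left(-130 - 48\right) 33 = \left(-178\right) 33 = -5874$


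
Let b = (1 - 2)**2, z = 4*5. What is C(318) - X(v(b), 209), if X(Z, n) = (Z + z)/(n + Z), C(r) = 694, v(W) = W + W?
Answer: 146412/211 ≈ 693.90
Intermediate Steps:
z = 20
b = 1 (b = (-1)**2 = 1)
v(W) = 2*W
X(Z, n) = (20 + Z)/(Z + n) (X(Z, n) = (Z + 20)/(n + Z) = (20 + Z)/(Z + n))
C(318) - X(v(b), 209) = 694 - (20 + 2*1)/(2*1 + 209) = 694 - (20 + 2)/(2 + 209) = 694 - 22/211 = 146412/211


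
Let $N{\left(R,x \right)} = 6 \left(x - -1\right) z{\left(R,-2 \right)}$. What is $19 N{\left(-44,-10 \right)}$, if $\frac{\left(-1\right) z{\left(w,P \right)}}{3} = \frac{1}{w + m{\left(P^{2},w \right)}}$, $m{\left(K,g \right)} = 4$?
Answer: $- \frac{1539}{20} \approx -76.95$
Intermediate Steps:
$z{\left(w,P \right)} = - \frac{3}{4 + w}$ ($z{\left(w,P \right)} = - \frac{3}{w + 4} = - \frac{3}{4 + w}$)
$N{\left(R,x \right)} = - \frac{3 \left(6 + 6 x\right)}{4 + R}$ ($N{\left(R,x \right)} = 6 \left(x - -1\right) \left(- \frac{3}{4 + R}\right) = 6 \left(x + 1\right) \left(- \frac{3}{4 + R}\right) = 6 \left(1 + x\right) \left(- \frac{3}{4 + R}\right) = \left(6 + 6 x\right) \left(- \frac{3}{4 + R}\right) = - \frac{3 \left(6 + 6 x\right)}{4 + R}$)
$19 N{\left(-44,-10 \right)} = 19 \frac{18 \left(-1 - -10\right)}{4 - 44} = 19 \frac{18 \left(-1 + 10\right)}{-40} = 19 \cdot 18 \left(- \frac{1}{40}\right) 9 = 19 \left(- \frac{81}{20}\right) = - \frac{1539}{20}$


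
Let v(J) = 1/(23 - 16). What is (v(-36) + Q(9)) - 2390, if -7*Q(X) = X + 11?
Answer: -16749/7 ≈ -2392.7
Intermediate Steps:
Q(X) = -11/7 - X/7 (Q(X) = -(X + 11)/7 = -(11 + X)/7 = -11/7 - X/7)
v(J) = 1/7
(v(-36) + Q(9)) - 2390 = (1/7 + (-11/7 - 1/7*9)) - 2390 = (1/7 + (-11/7 - 9/7)) - 2390 = (1/7 - 20/7) - 2390 = -19/7 - 2390 = -16749/7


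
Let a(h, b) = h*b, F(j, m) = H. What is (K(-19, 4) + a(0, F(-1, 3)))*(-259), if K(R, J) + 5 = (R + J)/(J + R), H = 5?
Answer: 1036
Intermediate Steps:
K(R, J) = -4 (K(R, J) = -5 + (R + J)/(J + R) = -5 + (J + R)/(J + R) = -5 + 1 = -4)
F(j, m) = 5
a(h, b) = b*h
(K(-19, 4) + a(0, F(-1, 3)))*(-259) = (-4 + 5*0)*(-259) = (-4 + 0)*(-259) = -4*(-259) = 1036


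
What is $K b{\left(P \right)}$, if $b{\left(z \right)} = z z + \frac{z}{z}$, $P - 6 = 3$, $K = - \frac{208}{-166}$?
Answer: $\frac{8528}{83} \approx 102.75$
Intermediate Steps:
$K = \frac{104}{83}$ ($K = \left(-208\right) \left(- \frac{1}{166}\right) = \frac{104}{83} \approx 1.253$)
$P = 9$ ($P = 6 + 3 = 9$)
$b{\left(z \right)} = 1 + z^{2}$ ($b{\left(z \right)} = z^{2} + 1 = 1 + z^{2}$)
$K b{\left(P \right)} = \frac{104 \left(1 + 9^{2}\right)}{83} = \frac{104 \left(1 + 81\right)}{83} = \frac{104}{83} \cdot 82 = \frac{8528}{83}$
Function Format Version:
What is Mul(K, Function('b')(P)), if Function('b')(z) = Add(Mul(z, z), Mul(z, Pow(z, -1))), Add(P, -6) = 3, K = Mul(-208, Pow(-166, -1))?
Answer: Rational(8528, 83) ≈ 102.75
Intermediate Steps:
K = Rational(104, 83) (K = Mul(-208, Rational(-1, 166)) = Rational(104, 83) ≈ 1.2530)
P = 9 (P = Add(6, 3) = 9)
Function('b')(z) = Add(1, Pow(z, 2)) (Function('b')(z) = Add(Pow(z, 2), 1) = Add(1, Pow(z, 2)))
Mul(K, Function('b')(P)) = Mul(Rational(104, 83), Add(1, Pow(9, 2))) = Mul(Rational(104, 83), Add(1, 81)) = Mul(Rational(104, 83), 82) = Rational(8528, 83)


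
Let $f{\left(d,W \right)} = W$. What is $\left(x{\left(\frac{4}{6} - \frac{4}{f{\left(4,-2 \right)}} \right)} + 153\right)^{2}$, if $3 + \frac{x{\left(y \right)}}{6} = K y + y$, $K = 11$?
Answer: $106929$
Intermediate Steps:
$x{\left(y \right)} = -18 + 72 y$ ($x{\left(y \right)} = -18 + 6 \left(11 y + y\right) = -18 + 6 \cdot 12 y = -18 + 72 y$)
$\left(x{\left(\frac{4}{6} - \frac{4}{f{\left(4,-2 \right)}} \right)} + 153\right)^{2} = \left(\left(-18 + 72 \left(\frac{4}{6} - \frac{4}{-2}\right)\right) + 153\right)^{2} = \left(\left(-18 + 72 \left(4 \cdot \frac{1}{6} - -2\right)\right) + 153\right)^{2} = \left(\left(-18 + 72 \left(\frac{2}{3} + 2\right)\right) + 153\right)^{2} = \left(\left(-18 + 72 \cdot \frac{8}{3}\right) + 153\right)^{2} = \left(\left(-18 + 192\right) + 153\right)^{2} = \left(174 + 153\right)^{2} = 327^{2} = 106929$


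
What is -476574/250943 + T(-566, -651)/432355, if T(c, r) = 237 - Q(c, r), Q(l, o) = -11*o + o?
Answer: -2696406717/1409044945 ≈ -1.9136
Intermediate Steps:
Q(l, o) = -10*o
T(c, r) = 237 + 10*r (T(c, r) = 237 - (-10)*r = 237 + 10*r)
-476574/250943 + T(-566, -651)/432355 = -476574/250943 + (237 + 10*(-651))/432355 = -476574*1/250943 + (237 - 6510)*(1/432355) = -68082/35849 - 6273*1/432355 = -68082/35849 - 6273/432355 = -2696406717/1409044945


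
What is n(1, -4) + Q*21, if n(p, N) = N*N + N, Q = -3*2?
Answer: -114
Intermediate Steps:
Q = -6
n(p, N) = N + N² (n(p, N) = N² + N = N + N²)
n(1, -4) + Q*21 = -4*(1 - 4) - 6*21 = -4*(-3) - 126 = 12 - 126 = -114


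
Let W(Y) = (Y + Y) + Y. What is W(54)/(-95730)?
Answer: -27/15955 ≈ -0.0016923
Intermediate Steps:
W(Y) = 3*Y (W(Y) = 2*Y + Y = 3*Y)
W(54)/(-95730) = (3*54)/(-95730) = 162*(-1/95730) = -27/15955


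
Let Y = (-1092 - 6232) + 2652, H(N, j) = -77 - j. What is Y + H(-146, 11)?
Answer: -4760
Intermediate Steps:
Y = -4672 (Y = -7324 + 2652 = -4672)
Y + H(-146, 11) = -4672 + (-77 - 1*11) = -4672 + (-77 - 11) = -4672 - 88 = -4760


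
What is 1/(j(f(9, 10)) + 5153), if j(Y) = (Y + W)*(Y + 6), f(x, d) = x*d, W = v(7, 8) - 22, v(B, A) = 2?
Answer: 1/11873 ≈ 8.4225e-5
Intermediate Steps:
W = -20 (W = 2 - 22 = -20)
f(x, d) = d*x
j(Y) = (-20 + Y)*(6 + Y) (j(Y) = (Y - 20)*(Y + 6) = (-20 + Y)*(6 + Y))
1/(j(f(9, 10)) + 5153) = 1/((-120 + (10*9)**2 - 140*9) + 5153) = 1/((-120 + 90**2 - 14*90) + 5153) = 1/((-120 + 8100 - 1260) + 5153) = 1/(6720 + 5153) = 1/11873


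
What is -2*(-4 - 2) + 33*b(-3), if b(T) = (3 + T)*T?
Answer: 12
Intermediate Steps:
b(T) = T*(3 + T)
-2*(-4 - 2) + 33*b(-3) = -2*(-4 - 2) + 33*(-3*(3 - 3)) = -2*(-6) + 33*(-3*0) = 12 + 33*0 = 12 + 0 = 12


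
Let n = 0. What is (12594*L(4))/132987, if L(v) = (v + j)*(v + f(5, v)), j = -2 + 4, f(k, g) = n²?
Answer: 100752/44329 ≈ 2.2728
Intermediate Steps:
f(k, g) = 0 (f(k, g) = 0² = 0)
j = 2
L(v) = v*(2 + v) (L(v) = (v + 2)*(v + 0) = (2 + v)*v = v*(2 + v))
(12594*L(4))/132987 = (12594*(4*(2 + 4)))/132987 = (12594*(4*6))*(1/132987) = (12594*24)*(1/132987) = 302256*(1/132987) = 100752/44329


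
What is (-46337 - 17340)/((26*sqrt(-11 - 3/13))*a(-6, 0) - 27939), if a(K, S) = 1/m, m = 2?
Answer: 1779071703/780589619 + 63677*I*sqrt(1898)/780589619 ≈ 2.2791 + 0.0035539*I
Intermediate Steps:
a(K, S) = 1/2
(-46337 - 17340)/((26*sqrt(-11 - 3/13))*a(-6, 0) - 27939) = (-46337 - 17340)/((26*sqrt(-11 - 3/13))*(1/2) - 27939) = -63677/((26*sqrt(-11 - 3*1/13))*(1/2) - 27939) = -63677/((26*sqrt(-11 - 3/13))*(1/2) - 27939) = -63677/((26*sqrt(-146/13))*(1/2) - 27939) = -63677/((26*(I*sqrt(1898)/13))*(1/2) - 27939) = -63677/((2*I*sqrt(1898))*(1/2) - 27939) = -63677/(I*sqrt(1898) - 27939) = -63677/(-27939 + I*sqrt(1898))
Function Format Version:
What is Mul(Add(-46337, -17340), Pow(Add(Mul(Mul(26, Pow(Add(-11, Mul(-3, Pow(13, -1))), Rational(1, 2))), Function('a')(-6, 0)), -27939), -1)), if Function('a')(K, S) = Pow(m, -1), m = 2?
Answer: Add(Rational(1779071703, 780589619), Mul(Rational(63677, 780589619), I, Pow(1898, Rational(1, 2)))) ≈ Add(2.2791, Mul(0.0035539, I))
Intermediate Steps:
Function('a')(K, S) = Rational(1, 2) (Function('a')(K, S) = Pow(2, -1) = Rational(1, 2))
Mul(Add(-46337, -17340), Pow(Add(Mul(Mul(26, Pow(Add(-11, Mul(-3, Pow(13, -1))), Rational(1, 2))), Function('a')(-6, 0)), -27939), -1)) = Mul(Add(-46337, -17340), Pow(Add(Mul(Mul(26, Pow(Add(-11, Mul(-3, Pow(13, -1))), Rational(1, 2))), Rational(1, 2)), -27939), -1)) = Mul(-63677, Pow(Add(Mul(Mul(26, Pow(Add(-11, Mul(-3, Rational(1, 13))), Rational(1, 2))), Rational(1, 2)), -27939), -1)) = Mul(-63677, Pow(Add(Mul(Mul(26, Pow(Add(-11, Rational(-3, 13)), Rational(1, 2))), Rational(1, 2)), -27939), -1)) = Mul(-63677, Pow(Add(Mul(Mul(26, Pow(Rational(-146, 13), Rational(1, 2))), Rational(1, 2)), -27939), -1)) = Mul(-63677, Pow(Add(Mul(Mul(26, Mul(Rational(1, 13), I, Pow(1898, Rational(1, 2)))), Rational(1, 2)), -27939), -1)) = Mul(-63677, Pow(Add(Mul(Mul(2, I, Pow(1898, Rational(1, 2))), Rational(1, 2)), -27939), -1)) = Mul(-63677, Pow(Add(Mul(I, Pow(1898, Rational(1, 2))), -27939), -1)) = Mul(-63677, Pow(Add(-27939, Mul(I, Pow(1898, Rational(1, 2)))), -1))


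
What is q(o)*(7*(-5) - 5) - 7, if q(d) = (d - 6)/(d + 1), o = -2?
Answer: -327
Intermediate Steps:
q(d) = (-6 + d)/(1 + d)
q(o)*(7*(-5) - 5) - 7 = ((-6 - 2)/(1 - 2))*(7*(-5) - 5) - 7 = (-8/(-1))*(-35 - 5) - 7 = -1*(-8)*(-40) - 7 = 8*(-40) - 7 = -320 - 7 = -327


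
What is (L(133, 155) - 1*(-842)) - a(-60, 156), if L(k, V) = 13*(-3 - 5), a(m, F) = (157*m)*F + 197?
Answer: 1470061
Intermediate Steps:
a(m, F) = 197 + 157*F*m (a(m, F) = 157*F*m + 197 = 197 + 157*F*m)
L(k, V) = -104 (L(k, V) = 13*(-8) = -104)
(L(133, 155) - 1*(-842)) - a(-60, 156) = (-104 - 1*(-842)) - (197 + 157*156*(-60)) = (-104 + 842) - (197 - 1469520) = 738 - 1*(-1469323) = 738 + 1469323 = 1470061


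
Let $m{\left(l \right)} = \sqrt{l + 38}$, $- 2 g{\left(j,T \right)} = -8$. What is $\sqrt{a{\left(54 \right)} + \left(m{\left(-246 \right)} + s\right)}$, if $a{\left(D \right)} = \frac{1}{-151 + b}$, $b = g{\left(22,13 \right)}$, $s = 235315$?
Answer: $\frac{2 \sqrt{25943478 + 441 i \sqrt{13}}}{21} \approx 485.09 + 0.014865 i$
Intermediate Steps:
$g{\left(j,T \right)} = 4$ ($g{\left(j,T \right)} = \left(- \frac{1}{2}\right) \left(-8\right) = 4$)
$b = 4$
$m{\left(l \right)} = \sqrt{38 + l}$
$a{\left(D \right)} = - \frac{1}{147}$ ($a{\left(D \right)} = \frac{1}{-151 + 4} = \frac{1}{-147} = - \frac{1}{147}$)
$\sqrt{a{\left(54 \right)} + \left(m{\left(-246 \right)} + s\right)} = \sqrt{- \frac{1}{147} + \left(\sqrt{38 - 246} + 235315\right)} = \sqrt{- \frac{1}{147} + \left(\sqrt{-208} + 235315\right)} = \sqrt{- \frac{1}{147} + \left(4 i \sqrt{13} + 235315\right)} = \sqrt{- \frac{1}{147} + \left(235315 + 4 i \sqrt{13}\right)} = \sqrt{\frac{34591304}{147} + 4 i \sqrt{13}}$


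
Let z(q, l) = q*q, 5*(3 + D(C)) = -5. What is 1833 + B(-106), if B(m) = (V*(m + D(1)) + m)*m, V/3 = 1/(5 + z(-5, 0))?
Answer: 14235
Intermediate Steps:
D(C) = -4 (D(C) = -3 + (1/5)*(-5) = -3 - 1 = -4)
z(q, l) = q**2
V = 1/10 (V = 3/(5 + (-5)**2) = 3/(5 + 25) = 3/30 = 3*(1/30) = 1/10 ≈ 0.10000)
B(m) = m*(-2/5 + 11*m/10) (B(m) = ((m - 4)/10 + m)*m = ((-4 + m)/10 + m)*m = ((-2/5 + m/10) + m)*m = (-2/5 + 11*m/10)*m = m*(-2/5 + 11*m/10))
1833 + B(-106) = 1833 + (1/10)*(-106)*(-4 + 11*(-106)) = 1833 + (1/10)*(-106)*(-4 - 1166) = 1833 + (1/10)*(-106)*(-1170) = 1833 + 12402 = 14235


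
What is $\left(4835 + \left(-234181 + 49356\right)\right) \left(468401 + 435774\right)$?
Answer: $-162742458250$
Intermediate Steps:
$\left(4835 + \left(-234181 + 49356\right)\right) \left(468401 + 435774\right) = \left(4835 - 184825\right) 904175 = \left(-179990\right) 904175 = -162742458250$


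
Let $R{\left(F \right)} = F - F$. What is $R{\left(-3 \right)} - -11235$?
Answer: $11235$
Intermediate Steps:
$R{\left(F \right)} = 0$
$R{\left(-3 \right)} - -11235 = 0 - -11235 = 0 + 11235 = 11235$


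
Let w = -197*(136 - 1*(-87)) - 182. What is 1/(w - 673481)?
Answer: -1/717594 ≈ -1.3935e-6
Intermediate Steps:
w = -44113 (w = -197*(136 + 87) - 182 = -197*223 - 182 = -43931 - 182 = -44113)
1/(w - 673481) = 1/(-44113 - 673481) = 1/(-717594) = -1/717594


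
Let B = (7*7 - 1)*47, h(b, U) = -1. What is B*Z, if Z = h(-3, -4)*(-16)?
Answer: 36096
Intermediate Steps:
B = 2256 (B = (49 - 1)*47 = 48*47 = 2256)
Z = 16 (Z = -1*(-16) = 16)
B*Z = 2256*16 = 36096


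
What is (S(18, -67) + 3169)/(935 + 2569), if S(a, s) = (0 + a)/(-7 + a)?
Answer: 34877/38544 ≈ 0.90486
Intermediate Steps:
S(a, s) = a/(-7 + a)
(S(18, -67) + 3169)/(935 + 2569) = (18/(-7 + 18) + 3169)/(935 + 2569) = (18/11 + 3169)/3504 = (18*(1/11) + 3169)*(1/3504) = (18/11 + 3169)*(1/3504) = (34877/11)*(1/3504) = 34877/38544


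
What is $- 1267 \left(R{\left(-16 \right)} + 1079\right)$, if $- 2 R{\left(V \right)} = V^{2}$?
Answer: $-1204917$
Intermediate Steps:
$R{\left(V \right)} = - \frac{V^{2}}{2}$
$- 1267 \left(R{\left(-16 \right)} + 1079\right) = - 1267 \left(- \frac{\left(-16\right)^{2}}{2} + 1079\right) = - 1267 \left(\left(- \frac{1}{2}\right) 256 + 1079\right) = - 1267 \left(-128 + 1079\right) = \left(-1267\right) 951 = -1204917$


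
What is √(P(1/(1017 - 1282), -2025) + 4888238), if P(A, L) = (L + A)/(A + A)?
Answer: √5156551 ≈ 2270.8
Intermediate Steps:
P(A, L) = (A + L)/(2*A) (P(A, L) = (A + L)/((2*A)) = (A + L)*(1/(2*A)) = (A + L)/(2*A))
√(P(1/(1017 - 1282), -2025) + 4888238) = √((1/(1017 - 1282) - 2025)/(2*(1/(1017 - 1282))) + 4888238) = √((1/(-265) - 2025)/(2*(1/(-265))) + 4888238) = √((-1/265 - 2025)/(2*(-1/265)) + 4888238) = √((½)*(-265)*(-536626/265) + 4888238) = √(268313 + 4888238) = √5156551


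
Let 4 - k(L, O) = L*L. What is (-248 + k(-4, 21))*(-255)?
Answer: 66300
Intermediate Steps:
k(L, O) = 4 - L**2 (k(L, O) = 4 - L*L = 4 - L**2)
(-248 + k(-4, 21))*(-255) = (-248 + (4 - 1*(-4)**2))*(-255) = (-248 + (4 - 1*16))*(-255) = (-248 + (4 - 16))*(-255) = (-248 - 12)*(-255) = -260*(-255) = 66300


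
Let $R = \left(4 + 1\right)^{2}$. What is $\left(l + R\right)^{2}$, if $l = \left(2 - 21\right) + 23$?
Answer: $841$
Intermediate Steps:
$R = 25$ ($R = 5^{2} = 25$)
$l = 4$ ($l = -19 + 23 = 4$)
$\left(l + R\right)^{2} = \left(4 + 25\right)^{2} = 29^{2} = 841$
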